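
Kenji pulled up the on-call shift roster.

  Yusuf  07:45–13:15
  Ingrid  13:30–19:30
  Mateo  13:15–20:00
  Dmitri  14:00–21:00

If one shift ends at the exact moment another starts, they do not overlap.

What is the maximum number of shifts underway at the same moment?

3

Walk through starts and ends in time order (an end at T is processed before a start at T):
07:45 start Yusuf → 1
13:15 end Yusuf → 0
13:15 start Mateo → 1
13:30 start Ingrid → 2
14:00 start Dmitri → 3
19:30 end Ingrid → 2
20:00 end Mateo → 1
21:00 end Dmitri → 0
Peak is 3, at 14:00 (Dmitri, Ingrid, Mateo).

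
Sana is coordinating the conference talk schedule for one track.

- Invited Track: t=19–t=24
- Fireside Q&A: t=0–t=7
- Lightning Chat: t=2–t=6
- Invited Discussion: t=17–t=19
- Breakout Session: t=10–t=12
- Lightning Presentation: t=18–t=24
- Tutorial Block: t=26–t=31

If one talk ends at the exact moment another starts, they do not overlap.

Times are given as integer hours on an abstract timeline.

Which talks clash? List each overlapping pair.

Fireside Q&A & Lightning Chat, Invited Discussion & Lightning Presentation, Invited Track & Lightning Presentation

Two intervals overlap when each starts before the other ends.
Sorted by start: Fireside Q&A, Lightning Chat, Breakout Session, Invited Discussion, Lightning Presentation, Invited Track, Tutorial Block.
Lightning Chat starts before Fireside Q&A ends → Fireside Q&A and Lightning Chat overlap.
Breakout Session starts after Fireside Q&A ends, so Fireside Q&A has no further overlaps.
Breakout Session starts after Lightning Chat ends, so Lightning Chat has no further overlaps.
Invited Discussion starts after Breakout Session ends, so Breakout Session has no further overlaps.
Lightning Presentation starts before Invited Discussion ends → Invited Discussion and Lightning Presentation overlap.
Invited Track starts exactly when Invited Discussion ends (back-to-back, no overlap), so Invited Discussion has no further overlaps.
Invited Track starts before Lightning Presentation ends → Lightning Presentation and Invited Track overlap.
Tutorial Block starts after Lightning Presentation ends.
Tutorial Block starts after Invited Track ends.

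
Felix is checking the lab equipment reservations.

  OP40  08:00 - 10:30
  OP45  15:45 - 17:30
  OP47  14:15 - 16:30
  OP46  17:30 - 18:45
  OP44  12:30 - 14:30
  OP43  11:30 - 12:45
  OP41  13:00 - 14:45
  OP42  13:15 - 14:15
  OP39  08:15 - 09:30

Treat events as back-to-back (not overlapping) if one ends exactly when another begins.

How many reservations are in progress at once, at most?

Walk through starts and ends in time order (an end at T is processed before a start at T):
08:00 start OP40 → 1
08:15 start OP39 → 2
09:30 end OP39 → 1
10:30 end OP40 → 0
11:30 start OP43 → 1
12:30 start OP44 → 2
12:45 end OP43 → 1
13:00 start OP41 → 2
13:15 start OP42 → 3
14:15 end OP42 → 2
14:15 start OP47 → 3
14:30 end OP44 → 2
14:45 end OP41 → 1
15:45 start OP45 → 2
16:30 end OP47 → 1
17:30 end OP45 → 0
17:30 start OP46 → 1
18:45 end OP46 → 0
Peak is 3, at 13:15 (OP41, OP42, OP44).

3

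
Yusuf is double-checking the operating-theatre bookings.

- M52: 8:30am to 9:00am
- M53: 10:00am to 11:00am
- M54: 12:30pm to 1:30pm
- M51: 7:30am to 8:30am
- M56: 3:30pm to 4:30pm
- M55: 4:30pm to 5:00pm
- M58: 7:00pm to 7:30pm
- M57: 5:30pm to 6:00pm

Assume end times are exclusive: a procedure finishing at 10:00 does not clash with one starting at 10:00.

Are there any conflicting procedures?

No

Sorted by start: M51, M52, M53, M54, M56, M55, M57, M58.
M52 starts exactly when M51 ends (back-to-back, no overlap), so M51 has no further overlaps.
M53 starts after M52 ends, so M52 has no further overlaps.
M54 starts after M53 ends, so M53 has no further overlaps.
M56 starts after M54 ends, so M54 has no further overlaps.
M55 starts exactly when M56 ends (back-to-back, no overlap), so M56 has no further overlaps.
M57 starts after M55 ends, so M55 has no further overlaps.
M58 starts after M57 ends.
Every pair is clear; the schedule has no overlaps.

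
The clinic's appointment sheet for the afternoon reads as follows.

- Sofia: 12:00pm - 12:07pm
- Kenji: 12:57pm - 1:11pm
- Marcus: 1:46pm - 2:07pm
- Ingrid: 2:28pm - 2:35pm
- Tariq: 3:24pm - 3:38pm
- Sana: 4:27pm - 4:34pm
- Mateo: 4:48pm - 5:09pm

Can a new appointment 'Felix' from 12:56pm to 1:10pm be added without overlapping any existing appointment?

No — it overlaps Kenji

Sofia: ends 12:07pm at or before Felix starts 12:56pm → clear.
Kenji: starts 12:57pm before Felix ends 1:10pm, and ends 1:11pm after Felix starts 12:56pm → overlap.
Marcus: starts 1:46pm at or after Felix ends 1:10pm → clear.
Ingrid: starts 2:28pm at or after Felix ends 1:10pm → clear.
Tariq: starts 3:24pm at or after Felix ends 1:10pm → clear.
Sana: starts 4:27pm at or after Felix ends 1:10pm → clear.
Mateo: starts 4:48pm at or after Felix ends 1:10pm → clear.
Felix overlaps Kenji.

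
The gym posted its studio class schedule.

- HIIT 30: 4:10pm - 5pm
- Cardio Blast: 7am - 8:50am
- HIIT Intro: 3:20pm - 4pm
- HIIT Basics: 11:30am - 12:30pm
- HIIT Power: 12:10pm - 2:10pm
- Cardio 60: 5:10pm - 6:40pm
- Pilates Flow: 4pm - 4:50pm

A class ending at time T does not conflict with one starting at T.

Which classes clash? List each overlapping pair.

Two intervals overlap when each starts before the other ends.
Sorted by start: Cardio Blast, HIIT Basics, HIIT Power, HIIT Intro, Pilates Flow, HIIT 30, Cardio 60.
HIIT Basics starts after Cardio Blast ends, so Cardio Blast has no further overlaps.
HIIT Power starts before HIIT Basics ends → HIIT Basics and HIIT Power overlap.
HIIT Intro starts after HIIT Basics ends, so HIIT Basics has no further overlaps.
HIIT Intro starts after HIIT Power ends, so HIIT Power has no further overlaps.
Pilates Flow starts exactly when HIIT Intro ends (back-to-back, no overlap), so HIIT Intro has no further overlaps.
HIIT 30 starts before Pilates Flow ends → Pilates Flow and HIIT 30 overlap.
Cardio 60 starts after Pilates Flow ends.
Cardio 60 starts after HIIT 30 ends.

HIIT 30 & Pilates Flow, HIIT Basics & HIIT Power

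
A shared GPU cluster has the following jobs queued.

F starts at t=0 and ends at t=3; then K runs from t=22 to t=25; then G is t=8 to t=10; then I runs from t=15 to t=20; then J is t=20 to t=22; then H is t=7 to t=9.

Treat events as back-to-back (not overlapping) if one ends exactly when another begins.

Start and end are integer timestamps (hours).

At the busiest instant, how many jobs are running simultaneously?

Sort all start/end points and keep a running count:
t=0 start F → 1
t=3 end F → 0
t=7 start H → 1
t=8 start G → 2
t=9 end H → 1
t=10 end G → 0
t=15 start I → 1
t=20 end I → 0
t=20 start J → 1
t=22 end J → 0
t=22 start K → 1
t=25 end K → 0
Peak is 2, at t=8 (G, H).

2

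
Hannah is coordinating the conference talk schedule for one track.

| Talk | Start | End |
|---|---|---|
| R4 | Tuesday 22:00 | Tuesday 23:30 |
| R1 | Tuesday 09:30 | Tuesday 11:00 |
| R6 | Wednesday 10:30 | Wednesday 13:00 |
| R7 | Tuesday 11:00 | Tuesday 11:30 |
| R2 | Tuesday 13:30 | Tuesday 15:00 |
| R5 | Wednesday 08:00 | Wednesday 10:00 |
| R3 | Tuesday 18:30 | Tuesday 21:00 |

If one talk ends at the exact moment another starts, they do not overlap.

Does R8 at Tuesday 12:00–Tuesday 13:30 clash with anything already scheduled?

No — it doesn't clash with anything

R1: ends Tuesday 11:00 at or before R8 starts Tuesday 12:00 → clear.
R7: ends Tuesday 11:30 at or before R8 starts Tuesday 12:00 → clear.
R2: starts Tuesday 13:30 at or after R8 ends Tuesday 13:30 → clear.
R3: starts Tuesday 18:30 at or after R8 ends Tuesday 13:30 → clear.
R4: starts Tuesday 22:00 at or after R8 ends Tuesday 13:30 → clear.
R5: starts Wednesday 08:00 at or after R8 ends Tuesday 13:30 → clear.
R6: starts Wednesday 10:30 at or after R8 ends Tuesday 13:30 → clear.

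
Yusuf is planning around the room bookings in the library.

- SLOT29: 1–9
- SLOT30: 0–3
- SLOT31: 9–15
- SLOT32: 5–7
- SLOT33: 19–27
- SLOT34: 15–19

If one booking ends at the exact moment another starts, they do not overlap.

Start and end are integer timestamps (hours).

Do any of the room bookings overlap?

Sorted by start: SLOT30, SLOT29, SLOT32, SLOT31, SLOT34, SLOT33.
SLOT29 starts before SLOT30 ends → SLOT30 and SLOT29 overlap.
That's a conflict, so the schedule is not conflict-free.

Yes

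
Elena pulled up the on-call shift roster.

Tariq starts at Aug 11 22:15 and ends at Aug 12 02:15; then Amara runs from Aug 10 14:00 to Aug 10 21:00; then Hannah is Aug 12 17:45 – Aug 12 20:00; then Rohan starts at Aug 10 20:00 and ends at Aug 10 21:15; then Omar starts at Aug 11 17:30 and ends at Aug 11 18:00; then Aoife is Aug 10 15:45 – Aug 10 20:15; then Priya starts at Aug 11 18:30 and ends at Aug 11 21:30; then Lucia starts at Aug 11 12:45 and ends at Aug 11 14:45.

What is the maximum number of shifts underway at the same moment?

Sweep the timeline, counting +1 at each start and −1 at each end (ends before starts at a tie):
Aug 10 14:00 start Amara → 1
Aug 10 15:45 start Aoife → 2
Aug 10 20:00 start Rohan → 3
Aug 10 20:15 end Aoife → 2
Aug 10 21:00 end Amara → 1
Aug 10 21:15 end Rohan → 0
Aug 11 12:45 start Lucia → 1
Aug 11 14:45 end Lucia → 0
Aug 11 17:30 start Omar → 1
Aug 11 18:00 end Omar → 0
Aug 11 18:30 start Priya → 1
Aug 11 21:30 end Priya → 0
Aug 11 22:15 start Tariq → 1
Aug 12 02:15 end Tariq → 0
Aug 12 17:45 start Hannah → 1
Aug 12 20:00 end Hannah → 0
Peak is 3, at Aug 10 20:00 (Amara, Aoife, Rohan).

3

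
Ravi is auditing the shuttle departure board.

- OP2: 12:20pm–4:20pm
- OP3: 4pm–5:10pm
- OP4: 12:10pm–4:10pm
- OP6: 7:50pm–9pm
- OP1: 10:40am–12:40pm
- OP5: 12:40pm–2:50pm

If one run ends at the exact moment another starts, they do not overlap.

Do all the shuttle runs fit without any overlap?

No

Sorted by start: OP1, OP4, OP2, OP5, OP3, OP6.
OP4 starts before OP1 ends → OP1 and OP4 overlap.
That's a conflict, so the schedule is not conflict-free.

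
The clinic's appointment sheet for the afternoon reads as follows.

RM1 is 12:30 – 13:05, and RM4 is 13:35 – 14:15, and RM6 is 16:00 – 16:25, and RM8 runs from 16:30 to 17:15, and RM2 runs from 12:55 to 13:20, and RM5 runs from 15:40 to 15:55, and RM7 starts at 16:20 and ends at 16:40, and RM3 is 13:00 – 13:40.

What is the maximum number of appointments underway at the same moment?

Sort all start/end points and keep a running count:
12:30 start RM1 → 1
12:55 start RM2 → 2
13:00 start RM3 → 3
13:05 end RM1 → 2
13:20 end RM2 → 1
13:35 start RM4 → 2
13:40 end RM3 → 1
14:15 end RM4 → 0
15:40 start RM5 → 1
15:55 end RM5 → 0
16:00 start RM6 → 1
16:20 start RM7 → 2
16:25 end RM6 → 1
16:30 start RM8 → 2
16:40 end RM7 → 1
17:15 end RM8 → 0
Peak is 3, at 13:00 (RM1, RM2, RM3).

3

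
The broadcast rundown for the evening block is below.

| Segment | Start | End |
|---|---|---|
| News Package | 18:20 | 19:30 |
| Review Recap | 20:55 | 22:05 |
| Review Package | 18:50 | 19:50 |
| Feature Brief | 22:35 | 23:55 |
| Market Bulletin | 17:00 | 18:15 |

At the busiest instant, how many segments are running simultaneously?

Sweep the timeline, counting +1 at each start and −1 at each end (ends before starts at a tie):
17:00 start Market Bulletin → 1
18:15 end Market Bulletin → 0
18:20 start News Package → 1
18:50 start Review Package → 2
19:30 end News Package → 1
19:50 end Review Package → 0
20:55 start Review Recap → 1
22:05 end Review Recap → 0
22:35 start Feature Brief → 1
23:55 end Feature Brief → 0
Peak is 2, at 18:50 (News Package, Review Package).

2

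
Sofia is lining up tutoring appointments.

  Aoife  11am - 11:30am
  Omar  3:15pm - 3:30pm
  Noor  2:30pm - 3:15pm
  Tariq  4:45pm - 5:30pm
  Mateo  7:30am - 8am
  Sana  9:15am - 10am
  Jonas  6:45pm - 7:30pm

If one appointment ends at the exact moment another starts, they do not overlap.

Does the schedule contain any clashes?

No

Sorted by start: Mateo, Sana, Aoife, Noor, Omar, Tariq, Jonas.
Sana starts after Mateo ends, so Mateo has no further overlaps.
Aoife starts after Sana ends, so Sana has no further overlaps.
Noor starts after Aoife ends, so Aoife has no further overlaps.
Omar starts exactly when Noor ends (back-to-back, no overlap), so Noor has no further overlaps.
Tariq starts after Omar ends, so Omar has no further overlaps.
Jonas starts after Tariq ends.
Every pair is clear; the schedule has no overlaps.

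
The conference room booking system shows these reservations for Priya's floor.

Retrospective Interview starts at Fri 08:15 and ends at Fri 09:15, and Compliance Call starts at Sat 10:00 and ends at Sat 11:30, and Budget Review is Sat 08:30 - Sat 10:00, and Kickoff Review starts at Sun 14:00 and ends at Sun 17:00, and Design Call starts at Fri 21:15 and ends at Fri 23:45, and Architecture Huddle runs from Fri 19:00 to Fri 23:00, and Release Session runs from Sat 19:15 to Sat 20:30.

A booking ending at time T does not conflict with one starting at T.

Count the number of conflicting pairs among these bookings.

Sorted by start: Retrospective Interview, Architecture Huddle, Design Call, Budget Review, Compliance Call, Release Session, Kickoff Review.
Architecture Huddle starts after Retrospective Interview ends, so nothing later overlaps Retrospective Interview either.
Design Call starts before Architecture Huddle ends → Architecture Huddle and Design Call overlap.
Budget Review starts after Architecture Huddle ends, so nothing later overlaps Architecture Huddle either.
Budget Review starts after Design Call ends, so nothing later overlaps Design Call either.
Compliance Call starts exactly when Budget Review ends (back-to-back, no overlap), so nothing later overlaps Budget Review either.
Release Session starts after Compliance Call ends, so nothing later overlaps Compliance Call either.
Kickoff Review starts after Release Session ends.
Overlapping pairs: Architecture Huddle & Design Call — 1 in total.

1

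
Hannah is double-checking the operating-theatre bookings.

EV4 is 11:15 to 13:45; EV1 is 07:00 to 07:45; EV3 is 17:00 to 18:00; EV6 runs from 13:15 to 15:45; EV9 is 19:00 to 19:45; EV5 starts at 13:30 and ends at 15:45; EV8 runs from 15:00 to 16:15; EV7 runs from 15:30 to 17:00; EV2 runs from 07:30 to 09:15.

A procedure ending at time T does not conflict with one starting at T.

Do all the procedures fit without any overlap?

Sorted by start: EV1, EV2, EV4, EV6, EV5, EV8, EV7, EV3, EV9.
EV2 starts before EV1 ends → EV1 and EV2 overlap.
That's a conflict, so the schedule is not conflict-free.

No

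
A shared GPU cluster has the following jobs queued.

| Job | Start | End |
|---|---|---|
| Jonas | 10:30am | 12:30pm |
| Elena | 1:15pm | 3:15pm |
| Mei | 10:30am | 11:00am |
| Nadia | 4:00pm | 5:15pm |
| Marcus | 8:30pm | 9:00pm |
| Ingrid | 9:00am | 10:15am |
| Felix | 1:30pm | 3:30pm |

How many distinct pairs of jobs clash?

2

Check each pair: they overlap iff neither finishes before the other starts.
Sorted by start: Ingrid, Jonas, Mei, Elena, Felix, Nadia, Marcus.
Jonas starts after Ingrid ends; Ingrid is clear from here.
Mei starts before Jonas ends → Jonas and Mei overlap.
Elena starts after Jonas ends; Jonas is clear from here.
Elena starts after Mei ends; Mei is clear from here.
Felix starts before Elena ends → Elena and Felix overlap.
Nadia starts after Elena ends; Elena is clear from here.
Nadia starts after Felix ends; Felix is clear from here.
Marcus starts after Nadia ends.
Overlapping pairs: Elena & Felix, Jonas & Mei — 2 in total.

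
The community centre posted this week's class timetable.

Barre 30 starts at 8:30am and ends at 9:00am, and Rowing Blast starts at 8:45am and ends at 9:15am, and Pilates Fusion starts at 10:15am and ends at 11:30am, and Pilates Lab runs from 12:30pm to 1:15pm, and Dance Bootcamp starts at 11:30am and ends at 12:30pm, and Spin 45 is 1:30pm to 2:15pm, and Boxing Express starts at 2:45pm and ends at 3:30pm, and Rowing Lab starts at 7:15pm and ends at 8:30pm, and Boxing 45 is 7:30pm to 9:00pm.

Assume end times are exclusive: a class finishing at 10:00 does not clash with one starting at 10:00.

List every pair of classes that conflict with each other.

Sorted by start: Barre 30, Rowing Blast, Pilates Fusion, Dance Bootcamp, Pilates Lab, Spin 45, Boxing Express, Rowing Lab, Boxing 45.
Rowing Blast starts before Barre 30 ends → Barre 30 and Rowing Blast overlap.
Pilates Fusion starts after Barre 30 ends; Barre 30 is clear from here.
Pilates Fusion starts after Rowing Blast ends; Rowing Blast is clear from here.
Dance Bootcamp starts exactly when Pilates Fusion ends (back-to-back, no overlap); Pilates Fusion is clear from here.
Pilates Lab starts exactly when Dance Bootcamp ends (back-to-back, no overlap); Dance Bootcamp is clear from here.
Spin 45 starts after Pilates Lab ends; Pilates Lab is clear from here.
Boxing Express starts after Spin 45 ends; Spin 45 is clear from here.
Rowing Lab starts after Boxing Express ends; Boxing Express is clear from here.
Boxing 45 starts before Rowing Lab ends → Rowing Lab and Boxing 45 overlap.

Barre 30 & Rowing Blast, Boxing 45 & Rowing Lab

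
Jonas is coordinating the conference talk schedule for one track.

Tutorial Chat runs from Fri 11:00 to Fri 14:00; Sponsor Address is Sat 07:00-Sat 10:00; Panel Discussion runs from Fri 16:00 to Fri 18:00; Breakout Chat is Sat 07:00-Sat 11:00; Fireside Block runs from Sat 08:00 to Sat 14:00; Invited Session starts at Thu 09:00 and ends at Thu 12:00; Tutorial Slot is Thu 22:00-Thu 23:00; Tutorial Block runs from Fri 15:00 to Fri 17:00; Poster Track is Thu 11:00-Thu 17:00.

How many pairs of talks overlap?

5

Sorted by start: Invited Session, Poster Track, Tutorial Slot, Tutorial Chat, Tutorial Block, Panel Discussion, Breakout Chat, Sponsor Address, Fireside Block.
Poster Track starts before Invited Session ends → Invited Session and Poster Track overlap.
Tutorial Slot starts after Invited Session ends, so nothing later overlaps Invited Session either.
Tutorial Slot starts after Poster Track ends, so nothing later overlaps Poster Track either.
Tutorial Chat starts after Tutorial Slot ends, so nothing later overlaps Tutorial Slot either.
Tutorial Block starts after Tutorial Chat ends, so nothing later overlaps Tutorial Chat either.
Panel Discussion starts before Tutorial Block ends → Tutorial Block and Panel Discussion overlap.
Breakout Chat starts after Tutorial Block ends, so nothing later overlaps Tutorial Block either.
Breakout Chat starts after Panel Discussion ends, so nothing later overlaps Panel Discussion either.
Sponsor Address starts before Breakout Chat ends → Breakout Chat and Sponsor Address overlap.
Fireside Block starts before Breakout Chat ends → Breakout Chat and Fireside Block overlap.
Fireside Block starts before Sponsor Address ends → Sponsor Address and Fireside Block overlap.
Overlapping pairs: Breakout Chat & Fireside Block, Breakout Chat & Sponsor Address, Fireside Block & Sponsor Address, Invited Session & Poster Track, Panel Discussion & Tutorial Block — 5 in total.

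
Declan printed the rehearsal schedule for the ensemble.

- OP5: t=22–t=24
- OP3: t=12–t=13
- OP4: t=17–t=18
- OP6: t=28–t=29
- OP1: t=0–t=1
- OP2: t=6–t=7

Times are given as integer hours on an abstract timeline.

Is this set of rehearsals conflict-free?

Two intervals overlap when each starts before the other ends.
Sorted by start: OP1, OP2, OP3, OP4, OP5, OP6.
OP2 starts after OP1 ends; OP1 is clear from here.
OP3 starts after OP2 ends; OP2 is clear from here.
OP4 starts after OP3 ends; OP3 is clear from here.
OP5 starts after OP4 ends; OP4 is clear from here.
OP6 starts after OP5 ends.
Every pair is clear; the schedule has no overlaps.

Yes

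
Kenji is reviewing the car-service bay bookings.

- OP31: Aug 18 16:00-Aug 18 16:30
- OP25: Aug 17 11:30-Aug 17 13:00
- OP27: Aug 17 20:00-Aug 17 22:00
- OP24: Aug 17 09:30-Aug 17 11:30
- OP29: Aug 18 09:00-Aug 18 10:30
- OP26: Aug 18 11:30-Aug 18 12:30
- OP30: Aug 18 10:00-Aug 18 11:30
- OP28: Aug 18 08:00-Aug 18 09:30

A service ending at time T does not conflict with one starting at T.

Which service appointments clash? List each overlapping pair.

Sorted by start: OP24, OP25, OP27, OP28, OP29, OP30, OP26, OP31.
OP25 starts exactly when OP24 ends (back-to-back, no overlap), so nothing later overlaps OP24 either.
OP27 starts after OP25 ends, so nothing later overlaps OP25 either.
OP28 starts after OP27 ends, so nothing later overlaps OP27 either.
OP29 starts before OP28 ends → OP28 and OP29 overlap.
OP30 starts after OP28 ends, so nothing later overlaps OP28 either.
OP30 starts before OP29 ends → OP29 and OP30 overlap.
OP26 starts after OP29 ends, so nothing later overlaps OP29 either.
OP26 starts exactly when OP30 ends (back-to-back, no overlap), so nothing later overlaps OP30 either.
OP31 starts after OP26 ends.

OP28 & OP29, OP29 & OP30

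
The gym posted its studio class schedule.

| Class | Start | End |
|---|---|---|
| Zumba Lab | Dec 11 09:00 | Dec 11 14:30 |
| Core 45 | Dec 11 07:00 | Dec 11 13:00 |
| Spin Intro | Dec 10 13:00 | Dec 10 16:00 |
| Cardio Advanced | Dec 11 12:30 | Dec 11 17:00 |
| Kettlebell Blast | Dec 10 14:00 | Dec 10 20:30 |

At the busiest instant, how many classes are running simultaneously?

Sort all start/end points and keep a running count:
Dec 10 13:00 start Spin Intro → 1
Dec 10 14:00 start Kettlebell Blast → 2
Dec 10 16:00 end Spin Intro → 1
Dec 10 20:30 end Kettlebell Blast → 0
Dec 11 07:00 start Core 45 → 1
Dec 11 09:00 start Zumba Lab → 2
Dec 11 12:30 start Cardio Advanced → 3
Dec 11 13:00 end Core 45 → 2
Dec 11 14:30 end Zumba Lab → 1
Dec 11 17:00 end Cardio Advanced → 0
Peak is 3, at Dec 11 12:30 (Cardio Advanced, Core 45, Zumba Lab).

3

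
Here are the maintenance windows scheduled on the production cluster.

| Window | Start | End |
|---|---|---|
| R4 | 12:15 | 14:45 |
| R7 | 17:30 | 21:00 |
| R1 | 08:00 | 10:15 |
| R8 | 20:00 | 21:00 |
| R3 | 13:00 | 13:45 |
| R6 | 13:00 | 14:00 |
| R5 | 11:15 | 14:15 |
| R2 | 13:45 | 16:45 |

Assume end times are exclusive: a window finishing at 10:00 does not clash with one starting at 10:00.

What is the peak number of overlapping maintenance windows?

4

Walk through starts and ends in time order (an end at T is processed before a start at T):
08:00 start R1 → 1
10:15 end R1 → 0
11:15 start R5 → 1
12:15 start R4 → 2
13:00 start R3 → 3
13:00 start R6 → 4
13:45 end R3 → 3
13:45 start R2 → 4
14:00 end R6 → 3
14:15 end R5 → 2
14:45 end R4 → 1
16:45 end R2 → 0
17:30 start R7 → 1
20:00 start R8 → 2
21:00 end R7 → 1
21:00 end R8 → 0
Peak is 4, at 13:00 (R3, R4, R5, R6).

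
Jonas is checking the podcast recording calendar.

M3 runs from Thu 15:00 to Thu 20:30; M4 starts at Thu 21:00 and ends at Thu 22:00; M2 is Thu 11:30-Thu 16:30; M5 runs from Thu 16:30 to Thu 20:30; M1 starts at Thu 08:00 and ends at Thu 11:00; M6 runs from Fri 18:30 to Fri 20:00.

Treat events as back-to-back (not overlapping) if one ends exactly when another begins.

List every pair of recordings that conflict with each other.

Sorted by start: M1, M2, M3, M5, M4, M6.
M2 starts after M1 ends, so M1 has no further overlaps.
M3 starts before M2 ends → M2 and M3 overlap.
M5 starts exactly when M2 ends (back-to-back, no overlap), so M2 has no further overlaps.
M5 starts before M3 ends → M3 and M5 overlap.
M4 starts after M3 ends, so M3 has no further overlaps.
M4 starts after M5 ends, so M5 has no further overlaps.
M6 starts after M4 ends.

M2 & M3, M3 & M5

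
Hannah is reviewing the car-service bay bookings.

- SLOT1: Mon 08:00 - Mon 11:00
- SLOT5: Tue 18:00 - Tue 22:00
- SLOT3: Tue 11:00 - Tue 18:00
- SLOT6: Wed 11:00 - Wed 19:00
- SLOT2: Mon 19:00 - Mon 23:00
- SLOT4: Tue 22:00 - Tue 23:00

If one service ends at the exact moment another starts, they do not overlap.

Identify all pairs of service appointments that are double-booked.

Sorted by start: SLOT1, SLOT2, SLOT3, SLOT5, SLOT4, SLOT6.
SLOT2 starts after SLOT1 ends — done with SLOT1.
SLOT3 starts after SLOT2 ends — done with SLOT2.
SLOT5 starts exactly when SLOT3 ends (back-to-back, no overlap) — done with SLOT3.
SLOT4 starts exactly when SLOT5 ends (back-to-back, no overlap) — done with SLOT5.
SLOT6 starts after SLOT4 ends.

no conflicts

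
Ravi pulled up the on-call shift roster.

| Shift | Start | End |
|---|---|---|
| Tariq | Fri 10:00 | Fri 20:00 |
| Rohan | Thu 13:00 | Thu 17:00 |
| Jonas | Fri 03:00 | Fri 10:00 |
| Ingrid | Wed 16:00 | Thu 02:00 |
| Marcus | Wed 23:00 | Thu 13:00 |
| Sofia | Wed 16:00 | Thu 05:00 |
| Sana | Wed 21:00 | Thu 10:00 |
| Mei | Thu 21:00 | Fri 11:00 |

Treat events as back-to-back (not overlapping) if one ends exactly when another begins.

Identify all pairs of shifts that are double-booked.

Ingrid & Marcus, Ingrid & Sana, Ingrid & Sofia, Jonas & Mei, Marcus & Sana, Marcus & Sofia, Mei & Tariq, Sana & Sofia

Sorted by start: Ingrid, Sofia, Sana, Marcus, Rohan, Mei, Jonas, Tariq.
Sofia starts before Ingrid ends → Ingrid and Sofia overlap.
Sana starts before Ingrid ends → Ingrid and Sana overlap.
Marcus starts before Ingrid ends → Ingrid and Marcus overlap.
Rohan starts after Ingrid ends, so nothing later overlaps Ingrid either.
Sana starts before Sofia ends → Sofia and Sana overlap.
Marcus starts before Sofia ends → Sofia and Marcus overlap.
Rohan starts after Sofia ends, so nothing later overlaps Sofia either.
Marcus starts before Sana ends → Sana and Marcus overlap.
Rohan starts after Sana ends, so nothing later overlaps Sana either.
Rohan starts exactly when Marcus ends (back-to-back, no overlap), so nothing later overlaps Marcus either.
Mei starts after Rohan ends, so nothing later overlaps Rohan either.
Jonas starts before Mei ends → Mei and Jonas overlap.
Tariq starts before Mei ends → Mei and Tariq overlap.
Tariq starts exactly when Jonas ends (back-to-back, no overlap).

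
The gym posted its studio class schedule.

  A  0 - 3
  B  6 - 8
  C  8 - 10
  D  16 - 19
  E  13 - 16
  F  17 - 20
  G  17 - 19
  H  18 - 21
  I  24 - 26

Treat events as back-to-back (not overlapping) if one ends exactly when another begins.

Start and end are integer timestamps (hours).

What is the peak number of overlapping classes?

4

Walk through starts and ends in time order (an end at T is processed before a start at T):
0 start A → 1
3 end A → 0
6 start B → 1
8 end B → 0
8 start C → 1
10 end C → 0
13 start E → 1
16 end E → 0
16 start D → 1
17 start F → 2
17 start G → 3
18 start H → 4
19 end D → 3
19 end G → 2
20 end F → 1
21 end H → 0
24 start I → 1
26 end I → 0
Peak is 4, at 18 (D, F, G, H).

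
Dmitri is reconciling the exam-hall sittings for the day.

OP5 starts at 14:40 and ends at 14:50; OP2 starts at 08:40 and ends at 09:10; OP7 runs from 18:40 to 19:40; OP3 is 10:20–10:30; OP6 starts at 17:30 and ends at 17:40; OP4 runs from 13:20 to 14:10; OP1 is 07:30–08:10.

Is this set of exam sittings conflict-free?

Sorted by start: OP1, OP2, OP3, OP4, OP5, OP6, OP7.
OP2 starts after OP1 ends; OP1 is clear from here.
OP3 starts after OP2 ends; OP2 is clear from here.
OP4 starts after OP3 ends; OP3 is clear from here.
OP5 starts after OP4 ends; OP4 is clear from here.
OP6 starts after OP5 ends; OP5 is clear from here.
OP7 starts after OP6 ends.
Every pair is clear; the schedule has no overlaps.

Yes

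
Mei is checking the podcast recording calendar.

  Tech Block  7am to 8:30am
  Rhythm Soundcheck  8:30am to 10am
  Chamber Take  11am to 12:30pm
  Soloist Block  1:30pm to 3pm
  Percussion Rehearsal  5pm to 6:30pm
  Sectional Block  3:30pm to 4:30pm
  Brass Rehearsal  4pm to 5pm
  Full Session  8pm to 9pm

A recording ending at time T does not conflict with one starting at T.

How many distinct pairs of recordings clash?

1

Sorted by start: Tech Block, Rhythm Soundcheck, Chamber Take, Soloist Block, Sectional Block, Brass Rehearsal, Percussion Rehearsal, Full Session.
Rhythm Soundcheck starts exactly when Tech Block ends (back-to-back, no overlap) — done with Tech Block.
Chamber Take starts after Rhythm Soundcheck ends — done with Rhythm Soundcheck.
Soloist Block starts after Chamber Take ends — done with Chamber Take.
Sectional Block starts after Soloist Block ends — done with Soloist Block.
Brass Rehearsal starts before Sectional Block ends → Sectional Block and Brass Rehearsal overlap.
Percussion Rehearsal starts after Sectional Block ends — done with Sectional Block.
Percussion Rehearsal starts exactly when Brass Rehearsal ends (back-to-back, no overlap) — done with Brass Rehearsal.
Full Session starts after Percussion Rehearsal ends.
Overlapping pairs: Brass Rehearsal & Sectional Block — 1 in total.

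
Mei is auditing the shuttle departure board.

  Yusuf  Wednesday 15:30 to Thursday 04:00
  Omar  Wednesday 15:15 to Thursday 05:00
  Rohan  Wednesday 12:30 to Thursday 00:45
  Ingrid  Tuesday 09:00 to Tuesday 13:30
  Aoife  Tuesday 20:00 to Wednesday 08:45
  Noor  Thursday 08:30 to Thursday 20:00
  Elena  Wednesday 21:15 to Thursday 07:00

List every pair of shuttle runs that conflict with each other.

Two intervals overlap when each starts before the other ends.
Sorted by start: Ingrid, Aoife, Rohan, Omar, Yusuf, Elena, Noor.
Aoife starts after Ingrid ends, so Ingrid has no further overlaps.
Rohan starts after Aoife ends, so Aoife has no further overlaps.
Omar starts before Rohan ends → Rohan and Omar overlap.
Yusuf starts before Rohan ends → Rohan and Yusuf overlap.
Elena starts before Rohan ends → Rohan and Elena overlap.
Noor starts after Rohan ends.
Yusuf starts before Omar ends → Omar and Yusuf overlap.
Elena starts before Omar ends → Omar and Elena overlap.
Noor starts after Omar ends.
Elena starts before Yusuf ends → Yusuf and Elena overlap.
Noor starts after Yusuf ends.
Noor starts after Elena ends.

Elena & Omar, Elena & Rohan, Elena & Yusuf, Omar & Rohan, Omar & Yusuf, Rohan & Yusuf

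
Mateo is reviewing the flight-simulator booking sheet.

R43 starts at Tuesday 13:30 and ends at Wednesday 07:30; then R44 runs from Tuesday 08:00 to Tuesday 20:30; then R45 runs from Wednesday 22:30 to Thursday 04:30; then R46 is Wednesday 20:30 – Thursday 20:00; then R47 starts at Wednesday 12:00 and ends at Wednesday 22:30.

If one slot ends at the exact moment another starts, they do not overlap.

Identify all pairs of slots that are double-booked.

Sorted by start: R44, R43, R47, R46, R45.
R43 starts before R44 ends → R44 and R43 overlap.
R47 starts after R44 ends; R44 is clear from here.
R47 starts after R43 ends; R43 is clear from here.
R46 starts before R47 ends → R47 and R46 overlap.
R45 starts exactly when R47 ends (back-to-back, no overlap).
R45 starts before R46 ends → R46 and R45 overlap.

R43 & R44, R45 & R46, R46 & R47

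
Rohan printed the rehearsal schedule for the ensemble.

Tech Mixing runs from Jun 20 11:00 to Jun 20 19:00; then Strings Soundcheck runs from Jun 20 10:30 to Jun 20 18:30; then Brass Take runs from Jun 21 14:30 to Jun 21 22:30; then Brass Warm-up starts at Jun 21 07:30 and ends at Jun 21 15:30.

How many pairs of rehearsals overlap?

2

Sorted by start: Strings Soundcheck, Tech Mixing, Brass Warm-up, Brass Take.
Tech Mixing starts before Strings Soundcheck ends → Strings Soundcheck and Tech Mixing overlap.
Brass Warm-up starts after Strings Soundcheck ends, so nothing later overlaps Strings Soundcheck either.
Brass Warm-up starts after Tech Mixing ends, so nothing later overlaps Tech Mixing either.
Brass Take starts before Brass Warm-up ends → Brass Warm-up and Brass Take overlap.
Overlapping pairs: Brass Take & Brass Warm-up, Strings Soundcheck & Tech Mixing — 2 in total.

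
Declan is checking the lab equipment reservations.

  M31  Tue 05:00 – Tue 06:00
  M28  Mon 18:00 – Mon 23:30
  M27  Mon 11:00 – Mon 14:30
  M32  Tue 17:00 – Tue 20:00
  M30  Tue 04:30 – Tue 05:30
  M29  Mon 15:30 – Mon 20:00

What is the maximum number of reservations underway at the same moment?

2

Sweep the timeline, counting +1 at each start and −1 at each end (ends before starts at a tie):
Mon 11:00 start M27 → 1
Mon 14:30 end M27 → 0
Mon 15:30 start M29 → 1
Mon 18:00 start M28 → 2
Mon 20:00 end M29 → 1
Mon 23:30 end M28 → 0
Tue 04:30 start M30 → 1
Tue 05:00 start M31 → 2
Tue 05:30 end M30 → 1
Tue 06:00 end M31 → 0
Tue 17:00 start M32 → 1
Tue 20:00 end M32 → 0
Peak is 2, at Mon 18:00 (M28, M29).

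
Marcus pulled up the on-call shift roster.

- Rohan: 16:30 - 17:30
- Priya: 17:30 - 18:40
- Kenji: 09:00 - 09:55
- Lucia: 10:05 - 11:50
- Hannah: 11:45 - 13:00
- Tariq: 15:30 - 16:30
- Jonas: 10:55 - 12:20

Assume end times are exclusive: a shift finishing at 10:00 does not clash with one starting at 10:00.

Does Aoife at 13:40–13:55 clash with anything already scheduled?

Kenji: ends 09:55 at or before Aoife starts 13:40 → clear.
Lucia: ends 11:50 at or before Aoife starts 13:40 → clear.
Jonas: ends 12:20 at or before Aoife starts 13:40 → clear.
Hannah: ends 13:00 at or before Aoife starts 13:40 → clear.
Tariq: starts 15:30 at or after Aoife ends 13:55 → clear.
Rohan: starts 16:30 at or after Aoife ends 13:55 → clear.
Priya: starts 17:30 at or after Aoife ends 13:55 → clear.

No — it doesn't clash with anything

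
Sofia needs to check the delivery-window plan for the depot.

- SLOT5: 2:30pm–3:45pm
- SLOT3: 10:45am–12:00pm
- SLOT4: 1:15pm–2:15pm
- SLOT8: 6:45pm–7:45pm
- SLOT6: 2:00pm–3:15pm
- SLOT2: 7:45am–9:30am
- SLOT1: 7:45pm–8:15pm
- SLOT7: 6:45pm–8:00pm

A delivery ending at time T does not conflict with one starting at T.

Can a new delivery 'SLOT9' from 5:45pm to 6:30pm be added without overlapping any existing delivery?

Yes — the slot is free

SLOT2: ends 9:30am at or before SLOT9 starts 5:45pm → clear.
SLOT3: ends 12:00pm at or before SLOT9 starts 5:45pm → clear.
SLOT4: ends 2:15pm at or before SLOT9 starts 5:45pm → clear.
SLOT6: ends 3:15pm at or before SLOT9 starts 5:45pm → clear.
SLOT5: ends 3:45pm at or before SLOT9 starts 5:45pm → clear.
SLOT7: starts 6:45pm at or after SLOT9 ends 6:30pm → clear.
SLOT8: starts 6:45pm at or after SLOT9 ends 6:30pm → clear.
SLOT1: starts 7:45pm at or after SLOT9 ends 6:30pm → clear.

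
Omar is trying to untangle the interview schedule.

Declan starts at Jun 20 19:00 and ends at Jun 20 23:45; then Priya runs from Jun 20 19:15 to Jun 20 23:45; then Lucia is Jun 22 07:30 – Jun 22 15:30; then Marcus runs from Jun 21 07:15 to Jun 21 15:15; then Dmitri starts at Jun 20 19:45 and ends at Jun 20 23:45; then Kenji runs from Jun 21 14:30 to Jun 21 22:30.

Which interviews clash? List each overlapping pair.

Declan & Dmitri, Declan & Priya, Dmitri & Priya, Kenji & Marcus

Sorted by start: Declan, Priya, Dmitri, Marcus, Kenji, Lucia.
Priya starts before Declan ends → Declan and Priya overlap.
Dmitri starts before Declan ends → Declan and Dmitri overlap.
Marcus starts after Declan ends; Declan is clear from here.
Dmitri starts before Priya ends → Priya and Dmitri overlap.
Marcus starts after Priya ends; Priya is clear from here.
Marcus starts after Dmitri ends; Dmitri is clear from here.
Kenji starts before Marcus ends → Marcus and Kenji overlap.
Lucia starts after Marcus ends.
Lucia starts after Kenji ends.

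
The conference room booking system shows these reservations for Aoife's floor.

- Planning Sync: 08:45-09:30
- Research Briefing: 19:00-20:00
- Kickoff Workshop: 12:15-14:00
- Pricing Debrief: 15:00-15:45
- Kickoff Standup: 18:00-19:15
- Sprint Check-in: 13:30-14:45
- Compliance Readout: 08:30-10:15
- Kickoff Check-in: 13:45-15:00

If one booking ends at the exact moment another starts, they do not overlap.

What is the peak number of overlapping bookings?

Sweep the timeline, counting +1 at each start and −1 at each end (ends before starts at a tie):
08:30 start Compliance Readout → 1
08:45 start Planning Sync → 2
09:30 end Planning Sync → 1
10:15 end Compliance Readout → 0
12:15 start Kickoff Workshop → 1
13:30 start Sprint Check-in → 2
13:45 start Kickoff Check-in → 3
14:00 end Kickoff Workshop → 2
14:45 end Sprint Check-in → 1
15:00 end Kickoff Check-in → 0
15:00 start Pricing Debrief → 1
15:45 end Pricing Debrief → 0
18:00 start Kickoff Standup → 1
19:00 start Research Briefing → 2
19:15 end Kickoff Standup → 1
20:00 end Research Briefing → 0
Peak is 3, at 13:45 (Kickoff Check-in, Kickoff Workshop, Sprint Check-in).

3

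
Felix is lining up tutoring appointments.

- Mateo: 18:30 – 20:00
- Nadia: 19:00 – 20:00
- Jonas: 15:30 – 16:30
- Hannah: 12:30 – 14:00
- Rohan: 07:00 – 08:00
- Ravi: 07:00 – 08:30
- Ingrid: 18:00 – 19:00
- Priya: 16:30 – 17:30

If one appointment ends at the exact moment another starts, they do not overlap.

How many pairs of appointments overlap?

Sorted by start: Ravi, Rohan, Hannah, Jonas, Priya, Ingrid, Mateo, Nadia.
Rohan starts before Ravi ends → Ravi and Rohan overlap.
Hannah starts after Ravi ends — done with Ravi.
Hannah starts after Rohan ends — done with Rohan.
Jonas starts after Hannah ends — done with Hannah.
Priya starts exactly when Jonas ends (back-to-back, no overlap) — done with Jonas.
Ingrid starts after Priya ends — done with Priya.
Mateo starts before Ingrid ends → Ingrid and Mateo overlap.
Nadia starts exactly when Ingrid ends (back-to-back, no overlap).
Nadia starts before Mateo ends → Mateo and Nadia overlap.
Overlapping pairs: Ingrid & Mateo, Mateo & Nadia, Ravi & Rohan — 3 in total.

3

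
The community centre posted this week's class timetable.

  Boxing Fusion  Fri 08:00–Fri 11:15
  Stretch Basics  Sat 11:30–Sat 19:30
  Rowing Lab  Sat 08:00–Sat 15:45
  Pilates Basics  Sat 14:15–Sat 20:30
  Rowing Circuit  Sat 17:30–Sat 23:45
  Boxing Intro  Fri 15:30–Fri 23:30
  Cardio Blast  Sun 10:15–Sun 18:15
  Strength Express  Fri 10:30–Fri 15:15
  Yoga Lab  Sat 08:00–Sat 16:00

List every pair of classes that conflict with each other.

Boxing Fusion & Strength Express, Pilates Basics & Rowing Circuit, Pilates Basics & Rowing Lab, Pilates Basics & Stretch Basics, Pilates Basics & Yoga Lab, Rowing Circuit & Stretch Basics, Rowing Lab & Stretch Basics, Rowing Lab & Yoga Lab, Stretch Basics & Yoga Lab

Sorted by start: Boxing Fusion, Strength Express, Boxing Intro, Yoga Lab, Rowing Lab, Stretch Basics, Pilates Basics, Rowing Circuit, Cardio Blast.
Strength Express starts before Boxing Fusion ends → Boxing Fusion and Strength Express overlap.
Boxing Intro starts after Boxing Fusion ends; Boxing Fusion is clear from here.
Boxing Intro starts after Strength Express ends; Strength Express is clear from here.
Yoga Lab starts after Boxing Intro ends; Boxing Intro is clear from here.
Rowing Lab starts before Yoga Lab ends → Yoga Lab and Rowing Lab overlap.
Stretch Basics starts before Yoga Lab ends → Yoga Lab and Stretch Basics overlap.
Pilates Basics starts before Yoga Lab ends → Yoga Lab and Pilates Basics overlap.
Rowing Circuit starts after Yoga Lab ends; Yoga Lab is clear from here.
Stretch Basics starts before Rowing Lab ends → Rowing Lab and Stretch Basics overlap.
Pilates Basics starts before Rowing Lab ends → Rowing Lab and Pilates Basics overlap.
Rowing Circuit starts after Rowing Lab ends; Rowing Lab is clear from here.
Pilates Basics starts before Stretch Basics ends → Stretch Basics and Pilates Basics overlap.
Rowing Circuit starts before Stretch Basics ends → Stretch Basics and Rowing Circuit overlap.
Cardio Blast starts after Stretch Basics ends.
Rowing Circuit starts before Pilates Basics ends → Pilates Basics and Rowing Circuit overlap.
Cardio Blast starts after Pilates Basics ends.
Cardio Blast starts after Rowing Circuit ends.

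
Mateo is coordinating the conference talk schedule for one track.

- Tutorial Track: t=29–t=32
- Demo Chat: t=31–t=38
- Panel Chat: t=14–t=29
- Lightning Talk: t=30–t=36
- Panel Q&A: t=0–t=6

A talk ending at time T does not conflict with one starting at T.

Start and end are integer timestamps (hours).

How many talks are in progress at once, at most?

3

Walk through starts and ends in time order (an end at T is processed before a start at T):
t=0 start Panel Q&A → 1
t=6 end Panel Q&A → 0
t=14 start Panel Chat → 1
t=29 end Panel Chat → 0
t=29 start Tutorial Track → 1
t=30 start Lightning Talk → 2
t=31 start Demo Chat → 3
t=32 end Tutorial Track → 2
t=36 end Lightning Talk → 1
t=38 end Demo Chat → 0
Peak is 3, at t=31 (Demo Chat, Lightning Talk, Tutorial Track).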